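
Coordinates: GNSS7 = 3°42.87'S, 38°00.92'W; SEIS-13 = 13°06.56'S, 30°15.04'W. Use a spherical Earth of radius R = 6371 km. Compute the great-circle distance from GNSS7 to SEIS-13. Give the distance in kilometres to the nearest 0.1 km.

GNSS7: φ = -3.71450°, λ = -38.01533°
SEIS-13: φ = -13.10933°, λ = -30.25067°
Δφ = -9.3948°,  Δλ = 7.7647°
a = sin²(Δφ/2) + cos φ₁ cos φ₂ sin²(Δλ/2) = 0.011162
c = 2·arcsin(√a) = 0.211696 rad = 12.1293°
d = R·c = 6371 × 0.211696 = 1348.7 km

1348.7 km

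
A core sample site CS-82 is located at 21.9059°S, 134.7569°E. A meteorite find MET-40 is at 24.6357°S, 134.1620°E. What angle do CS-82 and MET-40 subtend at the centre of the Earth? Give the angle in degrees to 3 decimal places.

2.784°

Δφ = -2.7298°,  Δλ = -0.5949°
a = sin²(Δφ/2) + cos φ₁ cos φ₂ sin²(Δλ/2) = 0.000590
c = 2·arcsin(√a) = 0.048589 rad = 2.7840°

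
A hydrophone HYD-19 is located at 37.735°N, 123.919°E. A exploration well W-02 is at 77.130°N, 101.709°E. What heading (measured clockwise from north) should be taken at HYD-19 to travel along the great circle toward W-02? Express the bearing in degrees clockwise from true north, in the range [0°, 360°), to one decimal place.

352.6°

Δλ = -22.2100°
y = sin Δλ · cos φ₂ = -0.084196
x = cos φ₁ sin φ₂ − sin φ₁ cos φ₂ cos Δλ = 0.644777
θ = atan2(y, x) = -7.4397° → 352.5603° (mod 360°)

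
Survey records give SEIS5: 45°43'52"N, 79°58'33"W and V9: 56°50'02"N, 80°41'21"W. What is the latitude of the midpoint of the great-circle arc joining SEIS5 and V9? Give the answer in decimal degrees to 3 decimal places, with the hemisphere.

SEIS5: φ = +45.73111°, λ = -79.97583°
V9: φ = +56.83389°, λ = -80.68917°
Bx = cos φ₂ cos Δλ = 0.547026,  By = cos φ₂ sin Δλ = -0.006811
φₘ = atan2(sin φ₁ + sin φ₂, √((cos φ₁ + Bx)² + By²)) = 51.28303°
λₘ = λ₁ + atan2(By, cos φ₁ + Bx) = -80.28926°

51.283°N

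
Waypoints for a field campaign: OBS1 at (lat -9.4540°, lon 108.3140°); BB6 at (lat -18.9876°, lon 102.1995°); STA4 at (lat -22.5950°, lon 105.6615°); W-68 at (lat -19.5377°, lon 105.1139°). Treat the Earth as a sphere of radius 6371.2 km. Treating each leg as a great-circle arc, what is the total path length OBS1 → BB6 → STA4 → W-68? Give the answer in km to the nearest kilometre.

OBS1→BB6: c = 0.195852 rad, d = 1247.81 km
BB6→STA4: c = 0.084578 rad, d = 538.86 km
STA4→W-68: c = 0.054100 rad, d = 344.68 km
Total = 1247.81 + 538.86 + 344.68 = 2131.35 km

2131 km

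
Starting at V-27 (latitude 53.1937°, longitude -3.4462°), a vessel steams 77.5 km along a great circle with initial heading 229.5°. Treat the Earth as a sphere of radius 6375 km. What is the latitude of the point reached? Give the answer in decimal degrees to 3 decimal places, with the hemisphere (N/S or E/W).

δ = d/R = 77.5/6375 = 0.012157 rad
φ₂ = arcsin(sin φ₁ cos δ + cos φ₁ sin δ cos θ)
   = arcsin(0.80067·0.99993 + 0.59911·0.01216·-0.64945) = 52.73810°
λ₂ = λ₁ + atan2(sin θ sin δ cos φ₁, cos δ − sin φ₁ sin φ₂) = -4.32100°

52.738°N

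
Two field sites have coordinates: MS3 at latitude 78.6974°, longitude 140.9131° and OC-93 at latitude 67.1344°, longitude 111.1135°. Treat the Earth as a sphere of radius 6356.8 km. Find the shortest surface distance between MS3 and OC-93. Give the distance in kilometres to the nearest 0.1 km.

Δφ = -11.5630°,  Δλ = -29.7996°
a = sin²(Δφ/2) + cos φ₁ cos φ₂ sin²(Δλ/2) = 0.015183
c = 2·arcsin(√a) = 0.247064 rad = 14.1557°
d = R·c = 6356.8 × 0.247064 = 1570.5 km

1570.5 km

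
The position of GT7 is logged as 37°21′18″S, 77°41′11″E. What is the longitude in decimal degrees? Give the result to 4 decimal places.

77.6864°E

77° + 41′/60 + 11″/3600 = 77 + 0.68333 + 0.00306 = 77.6864°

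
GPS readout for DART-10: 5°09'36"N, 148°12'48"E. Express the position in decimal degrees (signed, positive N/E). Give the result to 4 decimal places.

lat: 5.1600° N → +5.1600°
lon: 148.2133° E → +148.2133°

+5.1600°, +148.2133°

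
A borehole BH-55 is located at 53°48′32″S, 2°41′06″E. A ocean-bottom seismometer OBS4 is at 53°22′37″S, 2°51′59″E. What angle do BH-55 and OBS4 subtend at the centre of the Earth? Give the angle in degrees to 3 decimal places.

0.445°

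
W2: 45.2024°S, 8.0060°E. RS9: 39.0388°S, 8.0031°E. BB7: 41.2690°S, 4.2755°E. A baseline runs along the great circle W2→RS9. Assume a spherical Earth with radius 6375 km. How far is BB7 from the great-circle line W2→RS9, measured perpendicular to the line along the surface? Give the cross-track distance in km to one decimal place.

δ₁₃ = central angle W2→BB7 = 0.083423 rad  (haversine)
θ₁₃ = bearing W2→BB7 = 324.064°,  θ₁₂ = bearing W2→RS9 = 359.979°
dₓₜ = R·arcsin(sin δ₁₃ · sin(θ₁₃ − θ₁₂)) = 6375·arcsin(0.08333·sin(-35.915°)) = -311.724 km
|dₓₜ| = 311.724 km

311.7 km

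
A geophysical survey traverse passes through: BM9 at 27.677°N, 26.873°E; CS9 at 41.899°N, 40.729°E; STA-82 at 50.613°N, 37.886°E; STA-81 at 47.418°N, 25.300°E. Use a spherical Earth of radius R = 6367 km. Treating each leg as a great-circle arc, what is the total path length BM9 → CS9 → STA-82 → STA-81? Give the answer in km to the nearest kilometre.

BM9→CS9: c = 0.317015 rad, d = 2018.44 km
CS9→STA-82: c = 0.155878 rad, d = 992.48 km
STA-82→STA-81: c = 0.154244 rad, d = 982.07 km
Total = 2018.44 + 992.48 + 982.07 = 3992.99 km

3993 km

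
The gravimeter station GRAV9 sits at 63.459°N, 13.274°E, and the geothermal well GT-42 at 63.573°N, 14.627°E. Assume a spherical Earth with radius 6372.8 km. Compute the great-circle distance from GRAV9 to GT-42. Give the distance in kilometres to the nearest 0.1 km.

Δφ = 0.1140°,  Δλ = 1.3530°
a = sin²(Δφ/2) + cos φ₁ cos φ₂ sin²(Δλ/2) = 0.000029
c = 2·arcsin(√a) = 0.010717 rad = 0.6140°
d = R·c = 6372.8 × 0.010717 = 68.3 km

68.3 km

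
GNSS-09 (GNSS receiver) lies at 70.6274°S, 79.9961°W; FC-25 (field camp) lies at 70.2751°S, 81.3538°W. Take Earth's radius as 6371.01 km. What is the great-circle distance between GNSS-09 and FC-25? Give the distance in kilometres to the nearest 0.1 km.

63.9 km

Δφ = 0.3523°,  Δλ = -1.3577°
a = sin²(Δφ/2) + cos φ₁ cos φ₂ sin²(Δλ/2) = 0.000025
c = 2·arcsin(√a) = 0.010033 rad = 0.5749°
d = R·c = 6371.01 × 0.010033 = 63.9 km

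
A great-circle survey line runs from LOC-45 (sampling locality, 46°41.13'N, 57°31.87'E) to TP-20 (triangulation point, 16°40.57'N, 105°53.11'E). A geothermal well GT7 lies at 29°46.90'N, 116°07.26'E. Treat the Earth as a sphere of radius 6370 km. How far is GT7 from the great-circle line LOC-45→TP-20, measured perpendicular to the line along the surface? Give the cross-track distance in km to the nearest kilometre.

LOC-45: φ = +46.68550°, λ = +57.53117°
TP-20: φ = +16.67617°, λ = +105.88517°
GT7: φ = +29.78167°, λ = +116.12100°
δ₁₃ = central angle LOC-45→GT7 = 0.834303 rad  (haversine)
θ₁₃ = bearing LOC-45→GT7 = 89.101°,  θ₁₂ = bearing LOC-45→TP-20 = 110.407°
dₓₜ = R·arcsin(sin δ₁₃ · sin(θ₁₃ − θ₁₂)) = 6370·arcsin(0.74083·sin(-21.306°)) = -1736.069 km
|dₓₜ| = 1736.069 km

1736 km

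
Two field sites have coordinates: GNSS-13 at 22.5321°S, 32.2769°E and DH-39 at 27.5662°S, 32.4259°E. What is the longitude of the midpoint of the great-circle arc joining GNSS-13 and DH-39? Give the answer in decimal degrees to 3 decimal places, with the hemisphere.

32.350°E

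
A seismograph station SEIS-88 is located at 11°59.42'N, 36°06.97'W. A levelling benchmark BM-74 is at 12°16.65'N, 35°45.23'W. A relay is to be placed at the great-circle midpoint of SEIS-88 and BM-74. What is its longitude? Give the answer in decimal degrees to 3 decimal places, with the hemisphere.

SEIS-88: φ = +11.99033°, λ = -36.11617°
BM-74: φ = +12.27750°, λ = -35.75383°
Bx = cos φ₂ cos Δλ = 0.977110,  By = cos φ₂ sin Δλ = 0.006179
φₘ = atan2(sin φ₁ + sin φ₂, √((cos φ₁ + Bx)² + By²)) = 12.13398°
λₘ = λ₁ + atan2(By, cos φ₁ + Bx) = -35.93510°

35.935°W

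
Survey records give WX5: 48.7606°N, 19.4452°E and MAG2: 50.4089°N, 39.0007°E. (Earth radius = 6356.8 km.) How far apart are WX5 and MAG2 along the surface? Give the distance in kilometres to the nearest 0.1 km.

1414.3 km

Δφ = 1.6483°,  Δλ = 19.5555°
a = sin²(Δφ/2) + cos φ₁ cos φ₂ sin²(Δλ/2) = 0.012323
c = 2·arcsin(√a) = 0.222481 rad = 12.7472°
d = R·c = 6356.8 × 0.222481 = 1414.3 km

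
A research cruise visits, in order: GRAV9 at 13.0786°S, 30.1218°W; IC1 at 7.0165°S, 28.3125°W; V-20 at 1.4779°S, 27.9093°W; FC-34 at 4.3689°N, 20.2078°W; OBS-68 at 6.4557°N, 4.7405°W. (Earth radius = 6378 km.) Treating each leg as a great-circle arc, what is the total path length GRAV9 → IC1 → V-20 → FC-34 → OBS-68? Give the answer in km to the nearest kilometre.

GRAV9→IC1: c = 0.110274 rad, d = 703.32 km
IC1→V-20: c = 0.096921 rad, d = 618.16 km
V-20→FC-34: c = 0.168683 rad, d = 1075.86 km
FC-34→OBS-68: c = 0.271186 rad, d = 1729.63 km
Total = 703.32 + 618.16 + 1075.86 + 1729.63 = 4126.97 km

4127 km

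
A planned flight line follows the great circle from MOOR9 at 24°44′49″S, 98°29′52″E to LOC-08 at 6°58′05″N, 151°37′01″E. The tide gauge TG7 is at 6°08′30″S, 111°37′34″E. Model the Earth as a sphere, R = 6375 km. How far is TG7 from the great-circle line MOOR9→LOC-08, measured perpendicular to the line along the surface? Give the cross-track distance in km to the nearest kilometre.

1203 km

MOOR9: φ = -24.74694°, λ = +98.49778°
LOC-08: φ = +6.96806°, λ = +151.61694°
TG7: φ = -6.14167°, λ = +111.62611°
δ₁₃ = central angle MOOR9→TG7 = 0.392020 rad  (haversine)
θ₁₃ = bearing MOOR9→TG7 = 36.234°,  θ₁₂ = bearing MOOR9→LOC-08 = 65.637°
dₓₜ = R·arcsin(sin δ₁₃ · sin(θ₁₃ − θ₁₂)) = 6375·arcsin(0.38206·sin(-29.402°)) = -1202.861 km
|dₓₜ| = 1202.861 km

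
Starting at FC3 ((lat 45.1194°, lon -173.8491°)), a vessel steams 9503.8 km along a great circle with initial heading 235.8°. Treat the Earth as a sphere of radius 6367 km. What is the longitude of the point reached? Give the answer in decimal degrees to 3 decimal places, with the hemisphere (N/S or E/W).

124.889°E

δ = d/R = 9503.8/6367 = 1.492665 rad
φ₂ = arcsin(sin φ₁ cos δ + cos φ₁ sin δ cos θ)
   = arcsin(0.70858·0.07805 + 0.70563·0.99695·-0.56208) = -19.88347°
λ₂ = λ₁ + atan2(sin θ sin δ cos φ₁, cos δ − sin φ₁ sin φ₂) = 124.88879°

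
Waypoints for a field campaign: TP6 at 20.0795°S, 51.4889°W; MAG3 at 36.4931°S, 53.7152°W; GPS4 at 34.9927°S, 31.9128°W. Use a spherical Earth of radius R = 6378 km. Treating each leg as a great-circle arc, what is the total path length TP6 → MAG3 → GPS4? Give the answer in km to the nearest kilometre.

3813 km

TP6→MAG3: c = 0.288481 rad, d = 1839.93 km
MAG3→GPS4: c = 0.309297 rad, d = 1972.70 km
Total = 1839.93 + 1972.70 = 3812.63 km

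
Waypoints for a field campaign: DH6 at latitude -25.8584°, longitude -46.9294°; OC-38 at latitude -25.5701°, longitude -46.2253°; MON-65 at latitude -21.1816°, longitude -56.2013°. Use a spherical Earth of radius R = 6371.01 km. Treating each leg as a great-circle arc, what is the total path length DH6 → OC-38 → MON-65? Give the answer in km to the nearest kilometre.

DH6→OC-38: c = 0.012162 rad, d = 77.48 km
OC-38→MON-65: c = 0.177145 rad, d = 1128.59 km
Total = 77.48 + 1128.59 = 1206.07 km

1206 km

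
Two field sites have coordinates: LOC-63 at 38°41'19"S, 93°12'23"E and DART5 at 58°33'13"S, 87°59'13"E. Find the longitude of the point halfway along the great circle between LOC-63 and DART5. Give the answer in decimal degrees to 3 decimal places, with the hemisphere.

LOC-63: φ = -38.68861°, λ = +93.20639°
DART5: φ = -58.55361°, λ = +87.98694°
Bx = cos φ₂ cos Δλ = 0.519537,  By = cos φ₂ sin Δλ = -0.047459
φₘ = atan2(sin φ₁ + sin φ₂, √((cos φ₁ + Bx)² + By²)) = -48.64943°
λₘ = λ₁ + atan2(By, cos φ₁ + Bx) = 91.11576°

91.116°E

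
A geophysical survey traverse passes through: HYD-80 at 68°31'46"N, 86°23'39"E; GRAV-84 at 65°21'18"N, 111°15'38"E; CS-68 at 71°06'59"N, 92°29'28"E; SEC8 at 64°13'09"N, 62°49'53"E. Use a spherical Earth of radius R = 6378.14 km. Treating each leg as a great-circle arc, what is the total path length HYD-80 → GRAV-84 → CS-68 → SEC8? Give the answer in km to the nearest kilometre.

HYD-80: φ = +68.52944°, λ = +86.39417°
GRAV-84: φ = +65.35500°, λ = +111.26056°
CS-68: φ = +71.11639°, λ = +92.49111°
SEC8: φ = +64.21917°, λ = +62.83139°
HYD-80→GRAV-84: c = 0.177346 rad, d = 1131.14 km
GRAV-84→CS-68: c = 0.156547 rad, d = 998.48 km
CS-68→SEC8: c = 0.227114 rad, d = 1448.57 km
Total = 1131.14 + 998.48 + 1448.57 = 3578.18 km

3578 km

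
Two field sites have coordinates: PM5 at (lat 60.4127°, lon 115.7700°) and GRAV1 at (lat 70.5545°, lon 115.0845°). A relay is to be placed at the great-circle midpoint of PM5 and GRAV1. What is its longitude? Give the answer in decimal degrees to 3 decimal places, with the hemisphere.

115.494°E

Bx = cos φ₂ cos Δλ = 0.332886,  By = cos φ₂ sin Δλ = -0.003983
φₘ = atan2(sin φ₁ + sin φ₂, √((cos φ₁ + Bx)² + By²)) = 65.48397°
λₘ = λ₁ + atan2(By, cos φ₁ + Bx) = 115.49394°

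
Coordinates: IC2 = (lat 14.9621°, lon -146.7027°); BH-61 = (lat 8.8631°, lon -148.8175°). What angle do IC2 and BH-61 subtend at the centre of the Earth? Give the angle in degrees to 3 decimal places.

6.440°

Δφ = -6.0990°,  Δλ = -2.1148°
a = sin²(Δφ/2) + cos φ₁ cos φ₂ sin²(Δλ/2) = 0.003155
c = 2·arcsin(√a) = 0.112401 rad = 6.4401°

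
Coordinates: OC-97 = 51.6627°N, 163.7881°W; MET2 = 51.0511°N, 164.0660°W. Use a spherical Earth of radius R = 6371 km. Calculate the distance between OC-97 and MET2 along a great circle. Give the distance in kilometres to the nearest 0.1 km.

Δφ = -0.6116°,  Δλ = -0.2779°
a = sin²(Δφ/2) + cos φ₁ cos φ₂ sin²(Δλ/2) = 0.000031
c = 2·arcsin(√a) = 0.011096 rad = 0.6357°
d = R·c = 6371 × 0.011096 = 70.7 km

70.7 km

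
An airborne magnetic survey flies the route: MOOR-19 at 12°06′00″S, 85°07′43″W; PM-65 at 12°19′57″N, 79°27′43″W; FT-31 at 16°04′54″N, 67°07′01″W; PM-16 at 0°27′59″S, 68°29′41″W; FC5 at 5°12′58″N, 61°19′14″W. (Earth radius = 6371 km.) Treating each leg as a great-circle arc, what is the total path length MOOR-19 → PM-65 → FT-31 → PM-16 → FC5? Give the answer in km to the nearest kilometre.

7045 km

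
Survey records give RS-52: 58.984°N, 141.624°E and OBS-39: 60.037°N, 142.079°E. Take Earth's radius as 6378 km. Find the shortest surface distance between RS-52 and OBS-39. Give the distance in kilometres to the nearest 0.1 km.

120.0 km

Δφ = 1.0530°,  Δλ = 0.4550°
a = sin²(Δφ/2) + cos φ₁ cos φ₂ sin²(Δλ/2) = 0.000088
c = 2·arcsin(√a) = 0.018815 rad = 1.0780°
d = R·c = 6378 × 0.018815 = 120.0 km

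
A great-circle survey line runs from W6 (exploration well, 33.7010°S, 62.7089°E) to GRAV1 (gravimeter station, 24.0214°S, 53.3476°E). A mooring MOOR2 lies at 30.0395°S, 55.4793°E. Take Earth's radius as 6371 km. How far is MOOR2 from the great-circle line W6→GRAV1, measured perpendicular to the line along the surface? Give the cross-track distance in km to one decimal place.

δ₁₃ = central angle W6→MOOR2 = 0.124716 rad  (haversine)
θ₁₃ = bearing W6→MOOR2 = 298.861°,  θ₁₂ = bearing W6→GRAV1 = 317.368°
dₓₜ = R·arcsin(sin δ₁₃ · sin(θ₁₃ − θ₁₂)) = 6371·arcsin(0.12439·sin(-18.507°)) = -251.619 km
|dₓₜ| = 251.619 km

251.6 km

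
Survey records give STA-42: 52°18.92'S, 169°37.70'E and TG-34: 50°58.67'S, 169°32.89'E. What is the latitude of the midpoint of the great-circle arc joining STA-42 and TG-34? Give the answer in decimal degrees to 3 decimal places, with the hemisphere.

STA-42: φ = -52.31533°, λ = +169.62833°
TG-34: φ = -50.97783°, λ = +169.54817°
Bx = cos φ₂ cos Δλ = 0.629620,  By = cos φ₂ sin Δλ = -0.000881
φₘ = atan2(sin φ₁ + sin φ₂, √((cos φ₁ + Bx)² + By²)) = -51.64659°
λₘ = λ₁ + atan2(By, cos φ₁ + Bx) = 169.58766°

51.647°S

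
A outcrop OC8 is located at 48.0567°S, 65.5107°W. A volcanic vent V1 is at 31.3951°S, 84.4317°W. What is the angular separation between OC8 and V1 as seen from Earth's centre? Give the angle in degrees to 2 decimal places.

Δφ = 16.6616°,  Δλ = -18.9210°
a = sin²(Δφ/2) + cos φ₁ cos φ₂ sin²(Δλ/2) = 0.036407
c = 2·arcsin(√a) = 0.383965 rad = 21.9996°

22.00°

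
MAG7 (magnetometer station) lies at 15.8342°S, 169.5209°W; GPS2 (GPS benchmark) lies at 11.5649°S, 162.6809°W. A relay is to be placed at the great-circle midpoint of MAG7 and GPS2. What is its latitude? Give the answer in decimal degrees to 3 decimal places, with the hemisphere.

13.723°S

Bx = cos φ₂ cos Δλ = 0.972725,  By = cos φ₂ sin Δλ = 0.116679
φₘ = atan2(sin φ₁ + sin φ₂, √((cos φ₁ + Bx)² + By²)) = -13.72307°
λₘ = λ₁ + atan2(By, cos φ₁ + Bx) = -166.06979°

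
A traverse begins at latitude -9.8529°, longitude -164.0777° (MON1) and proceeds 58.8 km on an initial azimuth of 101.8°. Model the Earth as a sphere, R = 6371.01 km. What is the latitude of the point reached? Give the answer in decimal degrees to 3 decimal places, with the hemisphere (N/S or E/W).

9.961°S

δ = d/R = 58.8/6371.01 = 0.009229 rad
φ₂ = arcsin(sin φ₁ cos δ + cos φ₁ sin δ cos θ)
   = arcsin(-0.17112·0.99996 + 0.98525·0.00923·-0.20450) = -9.96063°
λ₂ = λ₁ + atan2(sin θ sin δ cos φ₁, cos δ − sin φ₁ sin φ₂) = -163.55215°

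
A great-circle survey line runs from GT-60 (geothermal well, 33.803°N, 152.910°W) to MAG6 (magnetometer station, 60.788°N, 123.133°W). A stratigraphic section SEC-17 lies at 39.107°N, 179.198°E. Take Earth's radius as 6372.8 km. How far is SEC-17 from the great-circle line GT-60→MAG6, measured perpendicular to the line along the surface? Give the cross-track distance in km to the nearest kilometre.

2543 km

δ₁₃ = central angle GT-60→SEC-17 = 0.400637 rad  (haversine)
θ₁₃ = bearing GT-60→SEC-17 = 291.445°,  θ₁₂ = bearing GT-60→MAG6 = 26.337°
dₓₜ = R·arcsin(sin δ₁₃ · sin(θ₁₃ − θ₁₂)) = 6372.8·arcsin(0.39000·sin(265.108°)) = -2543.348 km
|dₓₜ| = 2543.348 km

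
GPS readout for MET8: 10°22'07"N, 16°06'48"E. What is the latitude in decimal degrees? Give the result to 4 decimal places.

10.3686°N

10° + 22′/60 + 7″/3600 = 10 + 0.36667 + 0.00194 = 10.3686°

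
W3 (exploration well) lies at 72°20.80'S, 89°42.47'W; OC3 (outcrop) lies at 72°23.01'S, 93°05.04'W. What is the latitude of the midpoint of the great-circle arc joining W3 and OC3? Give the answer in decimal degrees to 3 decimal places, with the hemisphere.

W3: φ = -72.34667°, λ = -89.70783°
OC3: φ = -72.38350°, λ = -93.08400°
Bx = cos φ₂ cos Δλ = 0.302119,  By = cos φ₂ sin Δλ = -0.017823
φₘ = atan2(sin φ₁ + sin φ₂, √((cos φ₁ + Bx)² + By²)) = -72.37226°
λₘ = λ₁ + atan2(By, cos φ₁ + Bx) = -91.39421°

72.372°S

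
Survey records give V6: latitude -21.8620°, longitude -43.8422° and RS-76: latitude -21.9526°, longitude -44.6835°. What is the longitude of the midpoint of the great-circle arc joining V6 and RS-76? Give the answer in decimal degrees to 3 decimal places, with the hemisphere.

Bx = cos φ₂ cos Δλ = 0.927393,  By = cos φ₂ sin Δλ = -0.013618
φₘ = atan2(sin φ₁ + sin φ₂, √((cos φ₁ + Bx)² + By²)) = -21.90783°
λₘ = λ₁ + atan2(By, cos φ₁ + Bx) = -44.26272°

44.263°W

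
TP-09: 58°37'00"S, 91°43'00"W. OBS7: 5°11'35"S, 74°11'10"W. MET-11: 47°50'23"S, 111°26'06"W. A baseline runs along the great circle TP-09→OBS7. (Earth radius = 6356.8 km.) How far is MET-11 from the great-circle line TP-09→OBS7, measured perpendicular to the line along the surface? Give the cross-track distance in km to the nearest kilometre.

1717 km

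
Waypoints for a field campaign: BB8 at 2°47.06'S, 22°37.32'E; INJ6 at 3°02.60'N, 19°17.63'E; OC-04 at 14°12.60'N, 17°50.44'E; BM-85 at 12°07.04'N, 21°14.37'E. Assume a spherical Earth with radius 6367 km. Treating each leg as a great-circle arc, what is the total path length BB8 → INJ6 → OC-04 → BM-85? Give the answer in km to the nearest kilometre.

2432 km

BB8: φ = -2.78433°, λ = +22.62200°
INJ6: φ = +3.04333°, λ = +19.29383°
OC-04: φ = +14.21000°, λ = +17.84067°
BM-85: φ = +12.11733°, λ = +21.23950°
BB8→INJ6: c = 0.117118 rad, d = 745.69 km
INJ6→OC-04: c = 0.196496 rad, d = 1251.09 km
OC-04→BM-85: c = 0.068337 rad, d = 435.10 km
Total = 745.69 + 1251.09 + 435.10 = 2431.88 km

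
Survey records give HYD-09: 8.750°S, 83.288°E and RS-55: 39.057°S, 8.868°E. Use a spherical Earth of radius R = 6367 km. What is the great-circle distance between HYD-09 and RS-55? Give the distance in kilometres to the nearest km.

Δφ = -30.3070°,  Δλ = -74.4200°
a = sin²(Δφ/2) + cos φ₁ cos φ₂ sin²(Δλ/2) = 0.349008
c = 2·arcsin(√a) = 1.264022 rad = 72.4231°
d = R·c = 6367 × 1.264022 = 8048.0 km

8048 km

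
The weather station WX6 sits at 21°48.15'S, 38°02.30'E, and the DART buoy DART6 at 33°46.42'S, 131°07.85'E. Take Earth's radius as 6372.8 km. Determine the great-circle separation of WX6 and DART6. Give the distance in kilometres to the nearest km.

WX6: φ = -21.80250°, λ = +38.03833°
DART6: φ = -33.77367°, λ = +131.13083°
Δφ = -11.9712°,  Δλ = 93.0925°
a = sin²(Δφ/2) + cos φ₁ cos φ₂ sin²(Δλ/2) = 0.417583
c = 2·arcsin(√a) = 1.405206 rad = 80.5124°
d = R·c = 6372.8 × 1.405206 = 8955.1 km

8955 km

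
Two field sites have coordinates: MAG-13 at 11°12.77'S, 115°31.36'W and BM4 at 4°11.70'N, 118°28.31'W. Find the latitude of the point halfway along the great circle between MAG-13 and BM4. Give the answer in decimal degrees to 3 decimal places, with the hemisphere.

3.510°S

MAG-13: φ = -11.21283°, λ = -115.52267°
BM4: φ = +4.19500°, λ = -118.47183°
Bx = cos φ₂ cos Δλ = 0.996000,  By = cos φ₂ sin Δλ = -0.051312
φₘ = atan2(sin φ₁ + sin φ₂, √((cos φ₁ + Bx)² + By²)) = -3.51008°
λₘ = λ₁ + atan2(By, cos φ₁ + Bx) = -117.00948°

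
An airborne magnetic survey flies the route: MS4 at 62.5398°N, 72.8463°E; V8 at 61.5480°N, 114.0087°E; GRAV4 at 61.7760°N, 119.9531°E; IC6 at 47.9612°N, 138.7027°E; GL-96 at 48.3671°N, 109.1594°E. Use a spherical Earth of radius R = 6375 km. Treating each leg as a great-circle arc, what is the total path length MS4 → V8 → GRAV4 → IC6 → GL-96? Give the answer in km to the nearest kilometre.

6543 km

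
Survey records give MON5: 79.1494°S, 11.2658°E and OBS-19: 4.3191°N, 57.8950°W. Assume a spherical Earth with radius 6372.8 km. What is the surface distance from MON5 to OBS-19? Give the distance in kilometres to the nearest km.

Δφ = 83.4685°,  Δλ = -69.1608°
a = sin²(Δφ/2) + cos φ₁ cos φ₂ sin²(Δλ/2) = 0.503593
c = 2·arcsin(√a) = 1.577982 rad = 90.4117°
d = R·c = 6372.8 × 1.577982 = 10056.2 km

10056 km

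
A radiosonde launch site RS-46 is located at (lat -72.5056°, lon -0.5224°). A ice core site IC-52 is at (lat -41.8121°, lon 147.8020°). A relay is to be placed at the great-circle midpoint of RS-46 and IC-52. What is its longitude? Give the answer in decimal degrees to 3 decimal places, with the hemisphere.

Bx = cos φ₂ cos Δλ = -0.634306,  By = cos φ₂ sin Δλ = 0.391382
φₘ = atan2(sin φ₁ + sin φ₂, √((cos φ₁ + Bx)² + By²)) = -72.39056°
λₘ = λ₁ + atan2(By, cos φ₁ + Bx) = 129.92859°

129.929°E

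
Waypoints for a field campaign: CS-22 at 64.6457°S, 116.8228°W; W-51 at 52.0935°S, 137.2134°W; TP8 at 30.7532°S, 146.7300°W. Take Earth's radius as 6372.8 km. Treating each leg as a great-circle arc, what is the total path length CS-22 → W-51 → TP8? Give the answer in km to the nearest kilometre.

CS-22→W-51: c = 0.285172 rad, d = 1817.34 km
W-51→TP8: c = 0.391941 rad, d = 2497.76 km
Total = 1817.34 + 2497.76 = 4315.11 km

4315 km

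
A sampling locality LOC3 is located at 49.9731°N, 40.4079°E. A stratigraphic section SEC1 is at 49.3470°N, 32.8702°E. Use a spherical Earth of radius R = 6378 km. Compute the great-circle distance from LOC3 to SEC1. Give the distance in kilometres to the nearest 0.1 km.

547.4 km

Δφ = -0.6261°,  Δλ = -7.5377°
a = sin²(Δφ/2) + cos φ₁ cos φ₂ sin²(Δλ/2) = 0.001840
c = 2·arcsin(√a) = 0.085821 rad = 4.9172°
d = R·c = 6378 × 0.085821 = 547.4 km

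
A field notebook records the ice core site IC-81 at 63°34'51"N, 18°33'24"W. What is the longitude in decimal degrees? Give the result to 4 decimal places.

18.5567°W

18° + 33′/60 + 24″/3600 = 18 + 0.55000 + 0.00667 = 18.5567°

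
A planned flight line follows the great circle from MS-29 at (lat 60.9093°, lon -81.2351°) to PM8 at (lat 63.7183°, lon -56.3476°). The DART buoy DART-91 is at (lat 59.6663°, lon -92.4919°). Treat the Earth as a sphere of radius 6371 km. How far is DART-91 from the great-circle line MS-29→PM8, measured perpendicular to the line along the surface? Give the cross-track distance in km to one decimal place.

δ₁₃ = central angle MS-29→DART-91 = 0.099631 rad  (haversine)
θ₁₃ = bearing MS-29→DART-91 = 262.372°,  θ₁₂ = bearing MS-29→PM8 = 65.495°
dₓₜ = R·arcsin(sin δ₁₃ · sin(θ₁₃ − θ₁₂)) = 6371·arcsin(0.09947·sin(196.877°)) = -184.000 km
|dₓₜ| = 184.000 km

184.0 km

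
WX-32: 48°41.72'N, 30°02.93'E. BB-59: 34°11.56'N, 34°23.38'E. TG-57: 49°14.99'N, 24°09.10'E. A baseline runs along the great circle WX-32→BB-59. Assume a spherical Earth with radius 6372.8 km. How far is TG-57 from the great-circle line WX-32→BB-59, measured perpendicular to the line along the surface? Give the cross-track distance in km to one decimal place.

WX-32: φ = +48.69533°, λ = +30.04883°
BB-59: φ = +34.19267°, λ = +34.38967°
TG-57: φ = +49.24983°, λ = +24.15167°
δ₁₃ = central angle WX-32→TG-57 = 0.068234 rad  (haversine)
θ₁₃ = bearing WX-32→TG-57 = 280.370°,  θ₁₂ = bearing WX-32→BB-59 = 165.867°
dₓₜ = R·arcsin(sin δ₁₃ · sin(θ₁₃ − θ₁₂)) = 6372.8·arcsin(0.06818·sin(114.503°)) = 395.624 km
|dₓₜ| = 395.624 km

395.6 km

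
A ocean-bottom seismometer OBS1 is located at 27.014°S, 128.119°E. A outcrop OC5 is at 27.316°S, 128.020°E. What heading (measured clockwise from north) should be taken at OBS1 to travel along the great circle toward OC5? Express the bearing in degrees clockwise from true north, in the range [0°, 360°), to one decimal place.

Δλ = -0.0990°
y = sin Δλ · cos φ₂ = -0.001535
x = cos φ₁ sin φ₂ − sin φ₁ cos φ₂ cos Δλ = -0.005271
θ = atan2(y, x) = -163.7630° → 196.2370° (mod 360°)

196.2°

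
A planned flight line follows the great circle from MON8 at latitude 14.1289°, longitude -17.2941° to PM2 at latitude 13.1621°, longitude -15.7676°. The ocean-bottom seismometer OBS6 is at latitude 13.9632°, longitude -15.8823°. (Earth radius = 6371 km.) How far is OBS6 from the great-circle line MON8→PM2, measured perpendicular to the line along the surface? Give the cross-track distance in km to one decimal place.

δ₁₃ = central angle MON8→OBS6 = 0.024078 rad  (haversine)
θ₁₃ = bearing MON8→OBS6 = 96.727°,  θ₁₂ = bearing MON8→PM2 = 122.912°
dₓₜ = R·arcsin(sin δ₁₃ · sin(θ₁₃ − θ₁₂)) = 6371·arcsin(0.02408·sin(-26.185°)) = -67.687 km
|dₓₜ| = 67.687 km

67.7 km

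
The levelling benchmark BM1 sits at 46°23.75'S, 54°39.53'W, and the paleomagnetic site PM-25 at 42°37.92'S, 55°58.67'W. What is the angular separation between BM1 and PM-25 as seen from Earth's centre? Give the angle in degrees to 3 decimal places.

BM1: φ = -46.39583°, λ = -54.65883°
PM-25: φ = -42.63200°, λ = -55.97783°
Δφ = 3.7638°,  Δλ = -1.3190°
a = sin²(Δφ/2) + cos φ₁ cos φ₂ sin²(Δλ/2) = 0.001146
c = 2·arcsin(√a) = 0.067708 rad = 3.8794°

3.879°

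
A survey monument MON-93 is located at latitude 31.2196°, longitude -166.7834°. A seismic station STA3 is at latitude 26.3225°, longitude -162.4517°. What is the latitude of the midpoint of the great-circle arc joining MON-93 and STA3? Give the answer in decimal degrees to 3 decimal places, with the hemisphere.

Bx = cos φ₂ cos Δλ = 0.893752,  By = cos φ₂ sin Δλ = 0.067699
φₘ = atan2(sin φ₁ + sin φ₂, √((cos φ₁ + Bx)² + By²)) = 28.78832°
λₘ = λ₁ + atan2(By, cos φ₁ + Bx) = -164.56667°

28.788°N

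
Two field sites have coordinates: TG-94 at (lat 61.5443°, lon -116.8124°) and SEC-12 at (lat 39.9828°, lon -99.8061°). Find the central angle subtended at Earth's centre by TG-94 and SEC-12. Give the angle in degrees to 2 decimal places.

23.93°

Δφ = -21.5615°,  Δλ = 17.0063°
a = sin²(Δφ/2) + cos φ₁ cos φ₂ sin²(Δλ/2) = 0.042971
c = 2·arcsin(√a) = 0.417615 rad = 23.9276°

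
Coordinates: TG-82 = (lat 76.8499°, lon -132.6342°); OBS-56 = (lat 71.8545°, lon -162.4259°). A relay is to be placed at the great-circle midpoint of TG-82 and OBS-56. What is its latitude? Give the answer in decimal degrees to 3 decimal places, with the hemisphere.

74.841°N

Bx = cos φ₂ cos Δλ = 0.270272,  By = cos φ₂ sin Δλ = -0.154734
φₘ = atan2(sin φ₁ + sin φ₂, √((cos φ₁ + Bx)² + By²)) = 74.84111°
λₘ = λ₁ + atan2(By, cos φ₁ + Bx) = -149.90214°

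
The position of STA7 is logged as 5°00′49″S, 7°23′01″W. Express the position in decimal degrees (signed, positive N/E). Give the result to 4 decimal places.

-5.0136°, -7.3836°

lat: 5.0136° S → -5.0136°
lon: 7.3836° W → -7.3836°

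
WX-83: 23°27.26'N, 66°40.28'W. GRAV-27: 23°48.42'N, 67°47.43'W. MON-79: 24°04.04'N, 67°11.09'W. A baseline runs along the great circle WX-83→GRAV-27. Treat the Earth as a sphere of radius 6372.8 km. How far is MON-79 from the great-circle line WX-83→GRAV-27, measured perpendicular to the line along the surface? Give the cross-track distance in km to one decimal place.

WX-83: φ = +23.45433°, λ = -66.67133°
GRAV-27: φ = +23.80700°, λ = -67.79050°
MON-79: φ = +24.06733°, λ = -67.18483°
δ₁₃ = central angle WX-83→MON-79 = 0.013481 rad  (haversine)
θ₁₃ = bearing WX-83→MON-79 = 322.627°,  θ₁₂ = bearing WX-83→GRAV-27 = 289.205°
dₓₜ = R·arcsin(sin δ₁₃ · sin(θ₁₃ − θ₁₂)) = 6372.8·arcsin(0.01348·sin(33.422°)) = 47.320 km
|dₓₜ| = 47.320 km

47.3 km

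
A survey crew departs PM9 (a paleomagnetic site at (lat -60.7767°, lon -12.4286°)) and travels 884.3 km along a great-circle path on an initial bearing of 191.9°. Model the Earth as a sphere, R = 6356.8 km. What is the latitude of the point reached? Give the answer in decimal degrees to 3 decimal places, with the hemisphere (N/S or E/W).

δ = d/R = 884.3/6356.8 = 0.139111 rad
φ₂ = arcsin(sin φ₁ cos δ + cos φ₁ sin δ cos θ)
   = arcsin(-0.87272·0.99034 + 0.48821·0.13866·-0.97851) = -68.51838°
λ₂ = λ₁ + atan2(sin θ sin δ cos φ₁, cos δ − sin φ₁ sin φ₂) = -16.90677°

68.518°S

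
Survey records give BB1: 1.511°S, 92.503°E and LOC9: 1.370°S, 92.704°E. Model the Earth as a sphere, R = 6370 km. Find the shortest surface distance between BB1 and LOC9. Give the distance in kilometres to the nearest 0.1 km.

Δφ = 0.1410°,  Δλ = 0.2010°
a = sin²(Δφ/2) + cos φ₁ cos φ₂ sin²(Δλ/2) = 0.000005
c = 2·arcsin(√a) = 0.004284 rad = 0.2455°
d = R·c = 6370 × 0.004284 = 27.3 km

27.3 km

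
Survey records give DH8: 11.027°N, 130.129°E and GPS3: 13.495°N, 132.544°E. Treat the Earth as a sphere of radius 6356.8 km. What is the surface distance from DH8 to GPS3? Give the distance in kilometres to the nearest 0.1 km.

Δφ = 2.4680°,  Δλ = 2.4150°
a = sin²(Δφ/2) + cos φ₁ cos φ₂ sin²(Δλ/2) = 0.000888
c = 2·arcsin(√a) = 0.059595 rad = 3.4146°
d = R·c = 6356.8 × 0.059595 = 378.8 km

378.8 km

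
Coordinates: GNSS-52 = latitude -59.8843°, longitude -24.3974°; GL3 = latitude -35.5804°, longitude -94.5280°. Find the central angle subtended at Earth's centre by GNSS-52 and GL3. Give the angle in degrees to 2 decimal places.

50.06°

Δφ = 24.3039°,  Δλ = -70.1306°
a = sin²(Δφ/2) + cos φ₁ cos φ₂ sin²(Δλ/2) = 0.179001
c = 2·arcsin(√a) = 0.873695 rad = 50.0590°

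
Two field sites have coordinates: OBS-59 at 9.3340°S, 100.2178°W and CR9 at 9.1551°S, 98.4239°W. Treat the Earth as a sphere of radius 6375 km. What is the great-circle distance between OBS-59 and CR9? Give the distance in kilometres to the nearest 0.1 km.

198.0 km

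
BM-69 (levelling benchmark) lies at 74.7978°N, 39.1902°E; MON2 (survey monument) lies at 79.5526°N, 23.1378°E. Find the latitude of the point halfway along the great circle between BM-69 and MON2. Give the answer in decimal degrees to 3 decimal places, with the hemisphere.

77.293°N

Bx = cos φ₂ cos Δλ = 0.174262,  By = cos φ₂ sin Δλ = -0.050141
φₘ = atan2(sin φ₁ + sin φ₂, √((cos φ₁ + Bx)² + By²)) = 77.29267°
λₘ = λ₁ + atan2(By, cos φ₁ + Bx) = 32.63709°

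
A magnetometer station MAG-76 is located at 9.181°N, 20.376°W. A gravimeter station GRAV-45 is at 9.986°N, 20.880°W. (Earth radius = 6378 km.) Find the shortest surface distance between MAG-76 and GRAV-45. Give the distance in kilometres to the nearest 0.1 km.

105.3 km

Δφ = 0.8050°,  Δλ = -0.5040°
a = sin²(Δφ/2) + cos φ₁ cos φ₂ sin²(Δλ/2) = 0.000068
c = 2·arcsin(√a) = 0.016512 rad = 0.9460°
d = R·c = 6378 × 0.016512 = 105.3 km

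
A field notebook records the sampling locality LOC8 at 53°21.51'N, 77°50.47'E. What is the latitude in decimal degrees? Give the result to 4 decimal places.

53.3585°N

53° + 21.51′/60 = 53 + 0.35850 = 53.3585°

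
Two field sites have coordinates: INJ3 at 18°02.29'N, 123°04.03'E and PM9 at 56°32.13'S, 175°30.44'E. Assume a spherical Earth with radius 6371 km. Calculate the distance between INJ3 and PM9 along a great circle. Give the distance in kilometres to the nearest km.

INJ3: φ = +18.03817°, λ = +123.06717°
PM9: φ = -56.53550°, λ = +175.50733°
Δφ = -74.5737°,  Δλ = 52.4402°
a = sin²(Δφ/2) + cos φ₁ cos φ₂ sin²(Δλ/2) = 0.469350
c = 2·arcsin(√a) = 1.509458 rad = 86.4856°
d = R·c = 6371 × 1.509458 = 9616.8 km

9617 km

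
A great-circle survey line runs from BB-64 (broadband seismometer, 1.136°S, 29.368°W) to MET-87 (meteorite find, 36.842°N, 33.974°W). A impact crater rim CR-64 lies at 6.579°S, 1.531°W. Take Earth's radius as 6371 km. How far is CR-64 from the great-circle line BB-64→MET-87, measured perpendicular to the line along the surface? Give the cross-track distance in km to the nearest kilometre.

δ₁₃ = central angle BB-64→CR-64 = 0.493764 rad  (haversine)
θ₁₃ = bearing BB-64→CR-64 = 101.827°,  θ₁₂ = bearing BB-64→MET-87 = 354.037°
dₓₜ = R·arcsin(sin δ₁₃ · sin(θ₁₃ − θ₁₂)) = 6371·arcsin(0.47394·sin(-252.211°)) = 2982.916 km
|dₓₜ| = 2982.916 km

2983 km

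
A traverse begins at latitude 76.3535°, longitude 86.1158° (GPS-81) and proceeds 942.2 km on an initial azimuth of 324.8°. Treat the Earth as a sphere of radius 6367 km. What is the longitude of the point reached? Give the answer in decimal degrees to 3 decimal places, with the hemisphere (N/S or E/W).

49.950°E

δ = d/R = 942.2/6367 = 0.147982 rad
φ₂ = arcsin(sin φ₁ cos δ + cos φ₁ sin δ cos θ)
   = arcsin(0.97177·0.98907 + 0.23593·0.14744·0.81714) = 81.71931°
λ₂ = λ₁ + atan2(sin θ sin δ cos φ₁, cos δ − sin φ₁ sin φ₂) = 49.95034°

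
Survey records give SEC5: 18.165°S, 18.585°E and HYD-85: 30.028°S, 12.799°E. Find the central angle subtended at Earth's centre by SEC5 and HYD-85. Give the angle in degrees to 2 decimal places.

12.98°

Δφ = -11.8630°,  Δλ = -5.7860°
a = sin²(Δφ/2) + cos φ₁ cos φ₂ sin²(Δλ/2) = 0.012775
c = 2·arcsin(√a) = 0.226533 rad = 12.9794°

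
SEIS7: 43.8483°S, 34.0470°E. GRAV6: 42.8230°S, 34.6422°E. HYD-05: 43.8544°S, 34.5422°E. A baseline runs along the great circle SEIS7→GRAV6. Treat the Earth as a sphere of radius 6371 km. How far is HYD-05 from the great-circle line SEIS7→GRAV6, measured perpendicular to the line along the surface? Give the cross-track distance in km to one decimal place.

36.8 km

δ₁₃ = central angle SEIS7→HYD-05 = 0.006234 rad  (haversine)
θ₁₃ = bearing SEIS7→HYD-05 = 91.150°,  θ₁₂ = bearing SEIS7→GRAV6 = 23.096°
dₓₜ = R·arcsin(sin δ₁₃ · sin(θ₁₃ − θ₁₂)) = 6371·arcsin(0.00623·sin(68.054°)) = 36.837 km
|dₓₜ| = 36.837 km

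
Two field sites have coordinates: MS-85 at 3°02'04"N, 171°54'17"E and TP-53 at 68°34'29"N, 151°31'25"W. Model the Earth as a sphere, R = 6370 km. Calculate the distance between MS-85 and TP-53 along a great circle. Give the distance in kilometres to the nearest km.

7781 km

MS-85: φ = +3.03444°, λ = +171.90472°
TP-53: φ = +68.57472°, λ = -151.52361°
Δφ = 65.5403°,  Δλ = 36.5717°
a = sin²(Δφ/2) + cos φ₁ cos φ₂ sin²(Δλ/2) = 0.328883
c = 2·arcsin(√a) = 1.221503 rad = 69.9870°
d = R·c = 6370 × 1.221503 = 7781.0 km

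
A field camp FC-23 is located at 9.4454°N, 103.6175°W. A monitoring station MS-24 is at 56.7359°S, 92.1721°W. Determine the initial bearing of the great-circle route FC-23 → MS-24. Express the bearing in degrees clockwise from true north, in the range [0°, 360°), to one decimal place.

Δλ = 11.4454°
y = sin Δλ · cos φ₂ = 0.108841
x = cos φ₁ sin φ₂ − sin φ₁ cos φ₂ cos Δλ = -0.913038
θ = atan2(y, x) = 173.2020° → 173.2020° (mod 360°)

173.2°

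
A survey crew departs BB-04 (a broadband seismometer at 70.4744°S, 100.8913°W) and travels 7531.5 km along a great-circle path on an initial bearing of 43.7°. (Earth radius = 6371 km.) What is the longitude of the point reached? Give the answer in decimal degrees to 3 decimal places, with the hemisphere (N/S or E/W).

60.715°W

δ = d/R = 7531.5/6371 = 1.182154 rad
φ₂ = arcsin(sin φ₁ cos δ + cos φ₁ sin δ cos θ)
   = arcsin(-0.94249·0.37893 + 0.33423·0.92542·0.72297) = -7.67337°
λ₂ = λ₁ + atan2(sin θ sin δ cos φ₁, cos δ − sin φ₁ sin φ₂) = -60.71541°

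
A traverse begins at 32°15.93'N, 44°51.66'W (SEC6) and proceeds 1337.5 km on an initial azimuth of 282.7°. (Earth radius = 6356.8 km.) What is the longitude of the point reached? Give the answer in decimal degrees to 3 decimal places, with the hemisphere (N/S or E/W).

SEC6: φ = +32.26550°, λ = -44.86100°
δ = d/R = 1337.5/6356.8 = 0.210405 rad
φ₂ = arcsin(sin φ₁ cos δ + cos φ₁ sin δ cos θ)
   = arcsin(0.53384·0.97795 + 0.84558·0.20886·0.21985) = 34.11779°
λ₂ = λ₁ + atan2(sin θ sin δ cos φ₁, cos δ − sin φ₁ sin φ₂) = -59.10807°

59.108°W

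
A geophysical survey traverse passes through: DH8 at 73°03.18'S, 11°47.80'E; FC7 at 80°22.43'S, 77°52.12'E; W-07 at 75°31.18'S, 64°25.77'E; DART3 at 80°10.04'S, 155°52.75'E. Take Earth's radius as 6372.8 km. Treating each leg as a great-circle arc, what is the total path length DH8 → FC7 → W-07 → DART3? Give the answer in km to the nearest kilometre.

4325 km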